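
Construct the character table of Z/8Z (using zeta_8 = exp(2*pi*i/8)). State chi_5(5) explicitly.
Character table of Z/8Z (irreps indexed chi_0,...,chi_7 with chi_k(m) = zeta_8^(k*m), zeta_8 = exp(2*pi*i/8)):
  irrep \ class  {0} (size 1)  {1} (size 1)    {2} (size 1)  {3} (size 1)    {4} (size 1)  {5} (size 1)    {6} (size 1)  {7} (size 1)  
  chi_0          1             1               1             1               1             1               1             1             
  chi_1          1             exp(I*pi/4)     I             exp(3*I*pi/4)   -1            exp(-3*I*pi/4)  -I            exp(-I*pi/4)  
  chi_2          1             I               -1            -I              1             I               -1            -I            
  chi_3          1             exp(3*I*pi/4)   -I            exp(I*pi/4)     -1            exp(-I*pi/4)    I             exp(-3*I*pi/4)
  chi_4          1             -1              1             -1              1             -1              1             -1            
  chi_5          1             exp(-3*I*pi/4)  I             exp(-I*pi/4)    -1            exp(I*pi/4)     -I            exp(3*I*pi/4) 
  chi_6          1             -I              -1            I               1             -I              -1            I             
  chi_7          1             exp(-I*pi/4)    -I            exp(-3*I*pi/4)  -1            exp(3*I*pi/4)   I             exp(I*pi/4)   

Spot check: chi_5(5) = zeta_8^(5*5) = zeta_8^25 = exp(I*pi/4).

Argument: Z/8Z is abelian, so all 8 irreducible complex representations are 1-dimensional. They are given by chi_k(m) = zeta_8^(k*m) for k = 0,...,7. Row orthogonality: sum_m chi_k(m) conj(chi_l(m)) = 8 * [k = l].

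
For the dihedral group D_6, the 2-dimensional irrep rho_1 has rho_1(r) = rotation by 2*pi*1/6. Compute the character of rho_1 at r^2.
chi_{rho_1}(r^2) = 2*cos(2*pi*1*2/6) = -1

Justification: rho_1(r^2) is rotation by angle 2*pi*1*2/6, whose trace is 2*cos(2*pi*1*2/6) = -1.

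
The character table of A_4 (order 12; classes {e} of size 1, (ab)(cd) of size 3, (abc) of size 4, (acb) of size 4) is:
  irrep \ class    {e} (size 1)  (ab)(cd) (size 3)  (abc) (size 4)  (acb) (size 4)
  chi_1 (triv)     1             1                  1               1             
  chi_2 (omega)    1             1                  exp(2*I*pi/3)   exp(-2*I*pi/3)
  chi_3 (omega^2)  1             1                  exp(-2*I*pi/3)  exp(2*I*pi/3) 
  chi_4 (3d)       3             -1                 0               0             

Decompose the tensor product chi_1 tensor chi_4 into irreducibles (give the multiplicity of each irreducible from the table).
chi_1 tensor chi_4 = chi_4 (all other irreducibles have multiplicity 0).

Solution. The character of a tensor product is the pointwise product (chi_1 * chi_4)(C) = chi_1(C) * chi_4(C):
  {e}: (1)*(3), (ab)(cd): (1)*(-1), (abc): (1)*(0), (acb): (1)*(0)
so (chi_1 * chi_4) takes values
  {e} -> 3, (ab)(cd) -> -1, (abc) -> 0, (acb) -> 0.
Now take the inner product of this character with each irreducible chi from the table, <chi_1*chi_4, chi> = (1/12) sum_C |C| (chi_1*chi_4)(C) conj(chi(C)):
  <chi_1*chi_4, chi_1> = (1/12)[1*(3)*conj(1) + 3*(-1)*conj(1) + 4*(0)*conj(1) + 4*(0)*conj(1)]
      = (1/12)[(3) + (-3) + (0) + (0)] = 0/12 = 0
  <chi_1*chi_4, chi_2> = (1/12)[1*(3)*conj(1) + 3*(-1)*conj(1) + 4*(0)*conj(exp(2*I*pi/3)) + 4*(0)*conj(exp(-2*I*pi/3))]
      = (1/12)[(3) + (-3) + (0) + (0)] = 0/12 = 0
  <chi_1*chi_4, chi_3> = (1/12)[1*(3)*conj(1) + 3*(-1)*conj(1) + 4*(0)*conj(exp(-2*I*pi/3)) + 4*(0)*conj(exp(2*I*pi/3))]
      = (1/12)[(3) + (-3) + (0) + (0)] = 0/12 = 0
  <chi_1*chi_4, chi_4> = (1/12)[1*(3)*conj(3) + 3*(-1)*conj(-1) + 4*(0)*conj(0) + 4*(0)*conj(0)]
      = (1/12)[(9) + (3) + (0) + (0)] = 12/12 = 1
(Exp terms are combined using exp(i*s)*conj(exp(i*t)) = exp(i*(s-t)), and sums of them are collapsed using the identity that for every m > 1 the m distinct m-th roots of unity sum to 0, e.g. 1 + exp(2*I*pi/3) + exp(-2*I*pi/3) = 0.)
Hence the multiplicities are chi_4: 1. Dimension check: dim(chi_1)*dim(chi_4) = 1*3 = 3 and sum (mult * dim) = 1*3 = 3.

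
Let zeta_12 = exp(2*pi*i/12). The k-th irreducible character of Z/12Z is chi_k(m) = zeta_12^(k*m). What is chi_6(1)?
chi_6(1) = zeta_12^6 = -1

Derivation: chi_6(1) = zeta_12^(6*1) = zeta_12^6. Since zeta_12^12 = 1, this equals zeta_12^6 = exp(2*pi*i*6/12) = -1.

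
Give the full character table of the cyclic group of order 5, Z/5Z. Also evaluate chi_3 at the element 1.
Character table of Z/5Z (irreps indexed chi_0,...,chi_4 with chi_k(m) = zeta_5^(k*m), zeta_5 = exp(2*pi*i/5)):
  irrep \ class  {0} (size 1)  {1} (size 1)    {2} (size 1)    {3} (size 1)    {4} (size 1)  
  chi_0          1             1               1               1               1             
  chi_1          1             exp(2*I*pi/5)   exp(4*I*pi/5)   exp(-4*I*pi/5)  exp(-2*I*pi/5)
  chi_2          1             exp(4*I*pi/5)   exp(-2*I*pi/5)  exp(2*I*pi/5)   exp(-4*I*pi/5)
  chi_3          1             exp(-4*I*pi/5)  exp(2*I*pi/5)   exp(-2*I*pi/5)  exp(4*I*pi/5) 
  chi_4          1             exp(-2*I*pi/5)  exp(-4*I*pi/5)  exp(4*I*pi/5)   exp(2*I*pi/5) 

Spot check: chi_3(1) = zeta_5^(3*1) = zeta_5^3 = exp(-4*I*pi/5).

Derivation: Z/5Z is abelian, so all 5 irreducible complex representations are 1-dimensional. They are given by chi_k(m) = zeta_5^(k*m) for k = 0,...,4. Row orthogonality: sum_m chi_k(m) conj(chi_l(m)) = 5 * [k = l].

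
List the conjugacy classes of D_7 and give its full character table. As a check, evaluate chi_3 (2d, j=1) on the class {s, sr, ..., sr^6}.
Conjugacy classes: {e} of size 1, {r^1, r^6} of size 2, {r^2, r^5} of size 2, {r^3, r^4} of size 2, {s, sr, ..., sr^6} of size 7.
Character table:
  irrep \ class              {e} (size 1)  {r^1, r^6} (size 2)  {r^2, r^5} (size 2)  {r^3, r^4} (size 2)  {s, sr, ..., sr^6} (size 7)
  chi_1 (triv)               1             1                    1                    1                    1                          
  chi_2 (sign: r->1, s->-1)  1             1                    1                    1                    -1                         
  chi_3 (2d, j=1)            2             2*cos(2*pi/7)        -2*cos(3*pi/7)       -2*cos(pi/7)         0                          
  chi_4 (2d, j=2)            2             -2*cos(3*pi/7)       -2*cos(pi/7)         2*cos(2*pi/7)        0                          
  chi_5 (2d, j=3)            2             -2*cos(pi/7)         2*cos(2*pi/7)        -2*cos(3*pi/7)       0                          

Spot check: chi_3 (2d, j=1) on {s, sr, ..., sr^6} = 0.

Argument: D_7 has order 2*7 = 14 with 5 conjugacy classes, hence 5 irreducibles. Sum of squared dims 1 + 1 + 4 + 4 + 4 = 14 = |G|. Linear characters come from the abelianisation; the 2-dimensional irreps have character r^k -> 2*cos(2*pi*j*k/7), reflections -> 0.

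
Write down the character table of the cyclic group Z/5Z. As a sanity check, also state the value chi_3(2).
Character table of Z/5Z (irreps indexed chi_0,...,chi_4 with chi_k(m) = zeta_5^(k*m), zeta_5 = exp(2*pi*i/5)):
  irrep \ class  {0} (size 1)  {1} (size 1)    {2} (size 1)    {3} (size 1)    {4} (size 1)  
  chi_0          1             1               1               1               1             
  chi_1          1             exp(2*I*pi/5)   exp(4*I*pi/5)   exp(-4*I*pi/5)  exp(-2*I*pi/5)
  chi_2          1             exp(4*I*pi/5)   exp(-2*I*pi/5)  exp(2*I*pi/5)   exp(-4*I*pi/5)
  chi_3          1             exp(-4*I*pi/5)  exp(2*I*pi/5)   exp(-2*I*pi/5)  exp(4*I*pi/5) 
  chi_4          1             exp(-2*I*pi/5)  exp(-4*I*pi/5)  exp(4*I*pi/5)   exp(2*I*pi/5) 

Spot check: chi_3(2) = zeta_5^(3*2) = zeta_5^6 = exp(2*I*pi/5).

Explanation: Z/5Z is abelian, so all 5 irreducible complex representations are 1-dimensional. They are given by chi_k(m) = zeta_5^(k*m) for k = 0,...,4. Row orthogonality: sum_m chi_k(m) conj(chi_l(m)) = 5 * [k = l].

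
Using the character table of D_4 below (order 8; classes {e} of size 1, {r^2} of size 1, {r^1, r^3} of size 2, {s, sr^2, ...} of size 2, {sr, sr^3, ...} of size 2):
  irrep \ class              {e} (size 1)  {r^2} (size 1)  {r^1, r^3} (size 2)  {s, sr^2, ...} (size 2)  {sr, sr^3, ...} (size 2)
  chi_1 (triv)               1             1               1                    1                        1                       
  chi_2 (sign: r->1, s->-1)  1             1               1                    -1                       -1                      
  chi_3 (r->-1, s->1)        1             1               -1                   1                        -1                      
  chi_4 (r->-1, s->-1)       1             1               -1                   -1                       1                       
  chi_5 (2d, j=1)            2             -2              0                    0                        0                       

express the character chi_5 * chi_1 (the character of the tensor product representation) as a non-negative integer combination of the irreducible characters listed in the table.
chi_5 tensor chi_1 = chi_5 (all other irreducibles have multiplicity 0).

Details: The character of a tensor product is the pointwise product (chi_5 * chi_1)(C) = chi_5(C) * chi_1(C):
  {e}: (2)*(1), {r^2}: (-2)*(1), {r^1, r^3}: (0)*(1), {s, sr^2, ...}: (0)*(1), {sr, sr^3, ...}: (0)*(1)
so (chi_5 * chi_1) takes values
  {e} -> 2, {r^2} -> -2, {r^1, r^3} -> 0, {s, sr^2, ...} -> 0, {sr, sr^3, ...} -> 0.
Now take the inner product of this character with each irreducible chi from the table, <chi_5*chi_1, chi> = (1/8) sum_C |C| (chi_5*chi_1)(C) conj(chi(C)):
  <chi_5*chi_1, chi_1> = (1/8)[1*(2)*conj(1) + 1*(-2)*conj(1) + 2*(0)*conj(1) + 2*(0)*conj(1) + 2*(0)*conj(1)]
      = (1/8)[(2) + (-2) + (0) + (0) + (0)] = 0/8 = 0
  <chi_5*chi_1, chi_2> = (1/8)[1*(2)*conj(1) + 1*(-2)*conj(1) + 2*(0)*conj(1) + 2*(0)*conj(-1) + 2*(0)*conj(-1)]
      = (1/8)[(2) + (-2) + (0) + (0) + (0)] = 0/8 = 0
  <chi_5*chi_1, chi_3> = (1/8)[1*(2)*conj(1) + 1*(-2)*conj(1) + 2*(0)*conj(-1) + 2*(0)*conj(1) + 2*(0)*conj(-1)]
      = (1/8)[(2) + (-2) + (0) + (0) + (0)] = 0/8 = 0
  <chi_5*chi_1, chi_4> = (1/8)[1*(2)*conj(1) + 1*(-2)*conj(1) + 2*(0)*conj(-1) + 2*(0)*conj(-1) + 2*(0)*conj(1)]
      = (1/8)[(2) + (-2) + (0) + (0) + (0)] = 0/8 = 0
  <chi_5*chi_1, chi_5> = (1/8)[1*(2)*conj(2) + 1*(-2)*conj(-2) + 2*(0)*conj(0) + 2*(0)*conj(0) + 2*(0)*conj(0)]
      = (1/8)[(4) + (4) + (0) + (0) + (0)] = 8/8 = 1
Hence the multiplicities are chi_5: 1. Dimension check: dim(chi_5)*dim(chi_1) = 2*1 = 2 and sum (mult * dim) = 1*2 = 2.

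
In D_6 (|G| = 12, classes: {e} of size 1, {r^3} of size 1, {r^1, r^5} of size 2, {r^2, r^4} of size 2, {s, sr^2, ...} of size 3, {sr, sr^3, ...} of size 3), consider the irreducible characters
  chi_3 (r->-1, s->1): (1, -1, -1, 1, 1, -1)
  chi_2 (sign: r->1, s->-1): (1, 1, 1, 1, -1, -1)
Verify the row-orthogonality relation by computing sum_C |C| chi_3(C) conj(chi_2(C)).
Sum = 0; so <chi_3, chi_2> = 0 (distinct irreducibles are orthogonal).

Explanation: Compute term by term over conjugacy classes (|C| * chi_3(C) * conj(chi_2(C))):
  1*(1)*conj(1) + 1*(-1)*conj(1) + 2*(-1)*conj(1) + 2*(1)*conj(1) + 3*(1)*conj(-1) + 3*(-1)*conj(-1)
  = (1) + (-1) + (-2) + (2) + (-3) + (3)
  = 0.
Dividing by |G| = 12 gives 0/12 = 0, matching the row-orthogonality relation <chi_3, chi_2> = [chi_3 = chi_2].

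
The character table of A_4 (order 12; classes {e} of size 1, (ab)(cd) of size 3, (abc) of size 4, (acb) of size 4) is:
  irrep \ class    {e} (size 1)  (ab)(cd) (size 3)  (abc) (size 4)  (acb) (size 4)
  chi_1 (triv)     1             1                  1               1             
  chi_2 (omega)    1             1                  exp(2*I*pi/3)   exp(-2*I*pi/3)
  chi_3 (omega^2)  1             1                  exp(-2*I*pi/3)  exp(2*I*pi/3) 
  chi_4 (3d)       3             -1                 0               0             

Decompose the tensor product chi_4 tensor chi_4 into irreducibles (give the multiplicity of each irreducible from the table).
chi_4 tensor chi_4 = chi_1 + chi_2 + chi_3 + 2*chi_4 (all other irreducibles have multiplicity 0).

Argument: The character of a tensor product is the pointwise product (chi_4 * chi_4)(C) = chi_4(C) * chi_4(C):
  {e}: (3)*(3), (ab)(cd): (-1)*(-1), (abc): (0)*(0), (acb): (0)*(0)
so (chi_4 * chi_4) takes values
  {e} -> 9, (ab)(cd) -> 1, (abc) -> 0, (acb) -> 0.
Now take the inner product of this character with each irreducible chi from the table, <chi_4*chi_4, chi> = (1/12) sum_C |C| (chi_4*chi_4)(C) conj(chi(C)):
  <chi_4*chi_4, chi_1> = (1/12)[1*(9)*conj(1) + 3*(1)*conj(1) + 4*(0)*conj(1) + 4*(0)*conj(1)]
      = (1/12)[(9) + (3) + (0) + (0)] = 12/12 = 1
  <chi_4*chi_4, chi_2> = (1/12)[1*(9)*conj(1) + 3*(1)*conj(1) + 4*(0)*conj(exp(2*I*pi/3)) + 4*(0)*conj(exp(-2*I*pi/3))]
      = (1/12)[(9) + (3) + (0) + (0)] = 12/12 = 1
  <chi_4*chi_4, chi_3> = (1/12)[1*(9)*conj(1) + 3*(1)*conj(1) + 4*(0)*conj(exp(-2*I*pi/3)) + 4*(0)*conj(exp(2*I*pi/3))]
      = (1/12)[(9) + (3) + (0) + (0)] = 12/12 = 1
  <chi_4*chi_4, chi_4> = (1/12)[1*(9)*conj(3) + 3*(1)*conj(-1) + 4*(0)*conj(0) + 4*(0)*conj(0)]
      = (1/12)[(27) + (-3) + (0) + (0)] = 24/12 = 2
(Exp terms are combined using exp(i*s)*conj(exp(i*t)) = exp(i*(s-t)), and sums of them are collapsed using the identity that for every m > 1 the m distinct m-th roots of unity sum to 0, e.g. 1 + exp(2*I*pi/3) + exp(-2*I*pi/3) = 0.)
Hence the multiplicities are chi_1: 1, chi_2: 1, chi_3: 1, chi_4: 2. Dimension check: dim(chi_4)*dim(chi_4) = 3*3 = 9 and sum (mult * dim) = 1*1 + 1*1 + 1*1 + 2*3 = 9.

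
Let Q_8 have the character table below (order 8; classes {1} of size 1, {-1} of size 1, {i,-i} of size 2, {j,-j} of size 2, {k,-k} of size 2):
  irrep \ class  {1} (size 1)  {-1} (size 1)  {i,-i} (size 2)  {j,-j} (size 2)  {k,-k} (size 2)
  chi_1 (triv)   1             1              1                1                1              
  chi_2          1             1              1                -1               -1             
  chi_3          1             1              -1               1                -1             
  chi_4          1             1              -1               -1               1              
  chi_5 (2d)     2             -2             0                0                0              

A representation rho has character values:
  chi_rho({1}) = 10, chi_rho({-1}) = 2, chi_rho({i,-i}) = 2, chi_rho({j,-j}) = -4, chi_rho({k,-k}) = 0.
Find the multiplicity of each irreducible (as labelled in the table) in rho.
Multiplicities: chi_1: 1, chi_2: 3, chi_3: 0, chi_4: 2, chi_5: 2.

Explanation: Use <chi_rho, chi> = (1/|G|) sum_C |C| * chi_rho(C) * conj(chi(C)) with |G| = 8 for each irreducible chi in the table:
  <chi_rho, chi_1> = (1/8)[1*(10)*conj(1) + 1*(2)*conj(1) + 2*(2)*conj(1) + 2*(-4)*conj(1) + 2*(0)*conj(1)]
      = (1/8)[(10) + (2) + (4) + (-8) + (0)] = 8/8 = 1
  <chi_rho, chi_2> = (1/8)[1*(10)*conj(1) + 1*(2)*conj(1) + 2*(2)*conj(1) + 2*(-4)*conj(-1) + 2*(0)*conj(-1)]
      = (1/8)[(10) + (2) + (4) + (8) + (0)] = 24/8 = 3
  <chi_rho, chi_3> = (1/8)[1*(10)*conj(1) + 1*(2)*conj(1) + 2*(2)*conj(-1) + 2*(-4)*conj(1) + 2*(0)*conj(-1)]
      = (1/8)[(10) + (2) + (-4) + (-8) + (0)] = 0/8 = 0
  <chi_rho, chi_4> = (1/8)[1*(10)*conj(1) + 1*(2)*conj(1) + 2*(2)*conj(-1) + 2*(-4)*conj(-1) + 2*(0)*conj(1)]
      = (1/8)[(10) + (2) + (-4) + (8) + (0)] = 16/8 = 2
  <chi_rho, chi_5> = (1/8)[1*(10)*conj(2) + 1*(2)*conj(-2) + 2*(2)*conj(0) + 2*(-4)*conj(0) + 2*(0)*conj(0)]
      = (1/8)[(20) + (-4) + (0) + (0) + (0)] = 16/8 = 2
Dimension check: dim(rho) = sum (mult * dim) = 1*1 + 3*1 + 0*1 + 2*1 + 2*2 = 10 = chi_rho(e) = 10.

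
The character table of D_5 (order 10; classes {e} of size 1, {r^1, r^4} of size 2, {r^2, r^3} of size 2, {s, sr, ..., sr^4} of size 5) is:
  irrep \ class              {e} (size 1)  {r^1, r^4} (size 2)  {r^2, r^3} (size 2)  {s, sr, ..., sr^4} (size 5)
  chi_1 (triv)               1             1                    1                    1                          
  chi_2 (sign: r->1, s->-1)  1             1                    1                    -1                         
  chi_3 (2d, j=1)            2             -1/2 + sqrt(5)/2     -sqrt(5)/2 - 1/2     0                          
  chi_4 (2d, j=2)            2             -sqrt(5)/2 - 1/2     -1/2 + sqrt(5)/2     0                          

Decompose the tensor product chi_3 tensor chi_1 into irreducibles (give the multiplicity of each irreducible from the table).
chi_3 tensor chi_1 = chi_3 (all other irreducibles have multiplicity 0).

Justification: The character of a tensor product is the pointwise product (chi_3 * chi_1)(C) = chi_3(C) * chi_1(C):
  {e}: (2)*(1), {r^1, r^4}: (-1/2 + sqrt(5)/2)*(1), {r^2, r^3}: (-sqrt(5)/2 - 1/2)*(1), {s, sr, ..., sr^4}: (0)*(1)
so (chi_3 * chi_1) takes values
  {e} -> 2, {r^1, r^4} -> -1/2 + sqrt(5)/2, {r^2, r^3} -> -sqrt(5)/2 - 1/2, {s, sr, ..., sr^4} -> 0.
Now take the inner product of this character with each irreducible chi from the table, <chi_3*chi_1, chi> = (1/10) sum_C |C| (chi_3*chi_1)(C) conj(chi(C)):
  <chi_3*chi_1, chi_1> = (1/10)[1*(2)*conj(1) + 2*(-1/2 + sqrt(5)/2)*conj(1) + 2*(-sqrt(5)/2 - 1/2)*conj(1) + 5*(0)*conj(1)]
      = (1/10)[(2) + (-1 + sqrt(5)) + (-sqrt(5) - 1) + (0)] = 0/10 = 0
  <chi_3*chi_1, chi_2> = (1/10)[1*(2)*conj(1) + 2*(-1/2 + sqrt(5)/2)*conj(1) + 2*(-sqrt(5)/2 - 1/2)*conj(1) + 5*(0)*conj(-1)]
      = (1/10)[(2) + (-1 + sqrt(5)) + (-sqrt(5) - 1) + (0)] = 0/10 = 0
  <chi_3*chi_1, chi_3> = (1/10)[1*(2)*conj(2) + 2*(-1/2 + sqrt(5)/2)*conj(-1/2 + sqrt(5)/2) + 2*(-sqrt(5)/2 - 1/2)*conj(-sqrt(5)/2 - 1/2) + 5*(0)*conj(0)]
      = (1/10)[(4) + (3 - sqrt(5)) + (sqrt(5) + 3) + (0)] = 10/10 = 1
  <chi_3*chi_1, chi_4> = (1/10)[1*(2)*conj(2) + 2*(-1/2 + sqrt(5)/2)*conj(-sqrt(5)/2 - 1/2) + 2*(-sqrt(5)/2 - 1/2)*conj(-1/2 + sqrt(5)/2) + 5*(0)*conj(0)]
      = (1/10)[(4) + (-2) + (-2) + (0)] = 0/10 = 0
Hence the multiplicities are chi_3: 1. Dimension check: dim(chi_3)*dim(chi_1) = 2*1 = 2 and sum (mult * dim) = 1*2 = 2.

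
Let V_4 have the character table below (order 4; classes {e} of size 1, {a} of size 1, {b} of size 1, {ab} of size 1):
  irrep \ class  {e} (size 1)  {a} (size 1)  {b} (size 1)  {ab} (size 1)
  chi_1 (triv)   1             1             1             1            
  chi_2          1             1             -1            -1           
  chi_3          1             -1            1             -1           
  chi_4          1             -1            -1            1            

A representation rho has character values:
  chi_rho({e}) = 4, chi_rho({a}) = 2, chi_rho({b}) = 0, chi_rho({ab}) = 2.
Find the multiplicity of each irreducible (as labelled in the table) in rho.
Multiplicities: chi_1: 2, chi_2: 1, chi_3: 0, chi_4: 1.

Derivation: Use <chi_rho, chi> = (1/|G|) sum_C |C| * chi_rho(C) * conj(chi(C)) with |G| = 4 for each irreducible chi in the table:
  <chi_rho, chi_1> = (1/4)[1*(4)*conj(1) + 1*(2)*conj(1) + 1*(0)*conj(1) + 1*(2)*conj(1)]
      = (1/4)[(4) + (2) + (0) + (2)] = 8/4 = 2
  <chi_rho, chi_2> = (1/4)[1*(4)*conj(1) + 1*(2)*conj(1) + 1*(0)*conj(-1) + 1*(2)*conj(-1)]
      = (1/4)[(4) + (2) + (0) + (-2)] = 4/4 = 1
  <chi_rho, chi_3> = (1/4)[1*(4)*conj(1) + 1*(2)*conj(-1) + 1*(0)*conj(1) + 1*(2)*conj(-1)]
      = (1/4)[(4) + (-2) + (0) + (-2)] = 0/4 = 0
  <chi_rho, chi_4> = (1/4)[1*(4)*conj(1) + 1*(2)*conj(-1) + 1*(0)*conj(-1) + 1*(2)*conj(1)]
      = (1/4)[(4) + (-2) + (0) + (2)] = 4/4 = 1
Dimension check: dim(rho) = sum (mult * dim) = 2*1 + 1*1 + 0*1 + 1*1 = 4 = chi_rho(e) = 4.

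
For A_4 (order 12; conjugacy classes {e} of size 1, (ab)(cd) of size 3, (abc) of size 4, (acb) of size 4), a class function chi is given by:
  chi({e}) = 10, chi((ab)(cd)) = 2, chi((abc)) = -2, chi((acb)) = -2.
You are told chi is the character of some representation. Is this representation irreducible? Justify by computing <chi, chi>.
Not irreducible (reducible): <chi, chi> = 12 > 1.

Working: <chi, chi> = (1/|G|) sum_C |C| * |chi(C)|^2 = (1/12)[1*|10|^2 + 3*|2|^2 + 4*|-2|^2 + 4*|-2|^2]
  = (1/12)[(100) + (12) + (16) + (16)] = 144/12 = 12.
(Exp terms are combined using exp(i*s)*conj(exp(i*t)) = exp(i*(s-t)), and sums of them are collapsed using the identity that for every m > 1 the m distinct m-th roots of unity sum to 0, e.g. 1 + exp(2*I*pi/3) + exp(-2*I*pi/3) = 0.)
A character is irreducible iff <chi, chi> = 1, so this representation is reducible.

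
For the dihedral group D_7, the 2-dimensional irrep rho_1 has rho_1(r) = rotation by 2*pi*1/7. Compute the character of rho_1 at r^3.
chi_{rho_1}(r^3) = 2*cos(2*pi*1*3/7) = -2*cos(pi/7)

Why: rho_1(r^3) is rotation by angle 2*pi*1*3/7, whose trace is 2*cos(2*pi*1*3/7) = -2*cos(pi/7).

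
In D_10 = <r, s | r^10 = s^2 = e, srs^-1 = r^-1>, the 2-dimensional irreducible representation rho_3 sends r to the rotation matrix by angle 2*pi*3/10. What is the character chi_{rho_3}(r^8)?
chi_{rho_3}(r^8) = 2*cos(2*pi*3*8/10) = -sqrt(5)/2 - 1/2

Details: rho_3(r^8) is rotation by angle 2*pi*3*8/10, whose trace is 2*cos(2*pi*3*8/10) = -sqrt(5)/2 - 1/2.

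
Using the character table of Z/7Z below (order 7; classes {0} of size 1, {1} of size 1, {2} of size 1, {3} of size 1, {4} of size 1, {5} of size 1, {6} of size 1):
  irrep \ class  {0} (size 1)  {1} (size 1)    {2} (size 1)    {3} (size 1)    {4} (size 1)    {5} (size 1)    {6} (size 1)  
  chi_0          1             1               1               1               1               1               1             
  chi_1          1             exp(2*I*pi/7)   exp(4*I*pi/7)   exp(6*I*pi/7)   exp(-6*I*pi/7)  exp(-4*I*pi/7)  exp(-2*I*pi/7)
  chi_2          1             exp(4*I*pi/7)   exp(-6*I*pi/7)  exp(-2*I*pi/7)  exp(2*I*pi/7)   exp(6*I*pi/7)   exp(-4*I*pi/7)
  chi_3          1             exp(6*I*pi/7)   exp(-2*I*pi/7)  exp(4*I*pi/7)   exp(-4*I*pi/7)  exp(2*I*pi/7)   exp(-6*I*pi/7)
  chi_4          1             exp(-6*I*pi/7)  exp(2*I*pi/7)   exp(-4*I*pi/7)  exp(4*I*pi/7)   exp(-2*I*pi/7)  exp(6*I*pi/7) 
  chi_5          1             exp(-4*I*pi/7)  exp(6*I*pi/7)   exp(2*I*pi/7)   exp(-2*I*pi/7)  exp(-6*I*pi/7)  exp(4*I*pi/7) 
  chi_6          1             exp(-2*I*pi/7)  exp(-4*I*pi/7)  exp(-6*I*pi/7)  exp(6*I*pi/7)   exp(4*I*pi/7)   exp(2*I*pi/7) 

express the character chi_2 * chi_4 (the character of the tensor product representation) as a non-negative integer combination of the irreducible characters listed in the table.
chi_2 tensor chi_4 = chi_6 (all other irreducibles have multiplicity 0).

Working: The character of a tensor product is the pointwise product (chi_2 * chi_4)(C) = chi_2(C) * chi_4(C):
  {0}: (1)*(1), {1}: (exp(4*I*pi/7))*(exp(-6*I*pi/7)), {2}: (exp(-6*I*pi/7))*(exp(2*I*pi/7)), {3}: (exp(-2*I*pi/7))*(exp(-4*I*pi/7)), {4}: (exp(2*I*pi/7))*(exp(4*I*pi/7)), {5}: (exp(6*I*pi/7))*(exp(-2*I*pi/7)), {6}: (exp(-4*I*pi/7))*(exp(6*I*pi/7))
so (chi_2 * chi_4) takes values
  {0} -> 1, {1} -> exp(-2*I*pi/7), {2} -> exp(-4*I*pi/7), {3} -> exp(-6*I*pi/7), {4} -> exp(6*I*pi/7), {5} -> exp(4*I*pi/7), {6} -> exp(2*I*pi/7).
Now take the inner product of this character with each irreducible chi from the table, <chi_2*chi_4, chi> = (1/7) sum_C |C| (chi_2*chi_4)(C) conj(chi(C)):
  <chi_2*chi_4, chi_0> = (1/7)[1*(1)*conj(1) + 1*(exp(-2*I*pi/7))*conj(1) + 1*(exp(-4*I*pi/7))*conj(1) + 1*(exp(-6*I*pi/7))*conj(1) + 1*(exp(6*I*pi/7))*conj(1) + 1*(exp(4*I*pi/7))*conj(1) + 1*(exp(2*I*pi/7))*conj(1)]
      = (1/7)[(1) + (exp(-2*I*pi/7)) + (exp(-4*I*pi/7)) + (exp(-6*I*pi/7)) + (exp(6*I*pi/7)) + (exp(4*I*pi/7)) + (exp(2*I*pi/7))] = 0/7 = 0
  <chi_2*chi_4, chi_1> = (1/7)[1*(1)*conj(1) + 1*(exp(-2*I*pi/7))*conj(exp(2*I*pi/7)) + 1*(exp(-4*I*pi/7))*conj(exp(4*I*pi/7)) + 1*(exp(-6*I*pi/7))*conj(exp(6*I*pi/7)) + 1*(exp(6*I*pi/7))*conj(exp(-6*I*pi/7)) + 1*(exp(4*I*pi/7))*conj(exp(-4*I*pi/7)) + 1*(exp(2*I*pi/7))*conj(exp(-2*I*pi/7))]
      = (1/7)[(1) + (exp(-4*I*pi/7)) + (exp(6*I*pi/7)) + (exp(2*I*pi/7)) + (exp(-2*I*pi/7)) + (exp(-6*I*pi/7)) + (exp(4*I*pi/7))] = 0/7 = 0
  <chi_2*chi_4, chi_2> = (1/7)[1*(1)*conj(1) + 1*(exp(-2*I*pi/7))*conj(exp(4*I*pi/7)) + 1*(exp(-4*I*pi/7))*conj(exp(-6*I*pi/7)) + 1*(exp(-6*I*pi/7))*conj(exp(-2*I*pi/7)) + 1*(exp(6*I*pi/7))*conj(exp(2*I*pi/7)) + 1*(exp(4*I*pi/7))*conj(exp(6*I*pi/7)) + 1*(exp(2*I*pi/7))*conj(exp(-4*I*pi/7))]
      = (1/7)[(1) + (exp(-6*I*pi/7)) + (exp(2*I*pi/7)) + (exp(-4*I*pi/7)) + (exp(4*I*pi/7)) + (exp(-2*I*pi/7)) + (exp(6*I*pi/7))] = 0/7 = 0
  <chi_2*chi_4, chi_3> = (1/7)[1*(1)*conj(1) + 1*(exp(-2*I*pi/7))*conj(exp(6*I*pi/7)) + 1*(exp(-4*I*pi/7))*conj(exp(-2*I*pi/7)) + 1*(exp(-6*I*pi/7))*conj(exp(4*I*pi/7)) + 1*(exp(6*I*pi/7))*conj(exp(-4*I*pi/7)) + 1*(exp(4*I*pi/7))*conj(exp(2*I*pi/7)) + 1*(exp(2*I*pi/7))*conj(exp(-6*I*pi/7))]
      = (1/7)[(1) + (exp(6*I*pi/7)) + (exp(-2*I*pi/7)) + (exp(4*I*pi/7)) + (exp(-4*I*pi/7)) + (exp(2*I*pi/7)) + (exp(-6*I*pi/7))] = 0/7 = 0
  <chi_2*chi_4, chi_4> = (1/7)[1*(1)*conj(1) + 1*(exp(-2*I*pi/7))*conj(exp(-6*I*pi/7)) + 1*(exp(-4*I*pi/7))*conj(exp(2*I*pi/7)) + 1*(exp(-6*I*pi/7))*conj(exp(-4*I*pi/7)) + 1*(exp(6*I*pi/7))*conj(exp(4*I*pi/7)) + 1*(exp(4*I*pi/7))*conj(exp(-2*I*pi/7)) + 1*(exp(2*I*pi/7))*conj(exp(6*I*pi/7))]
      = (1/7)[(1) + (exp(4*I*pi/7)) + (exp(-6*I*pi/7)) + (exp(-2*I*pi/7)) + (exp(2*I*pi/7)) + (exp(6*I*pi/7)) + (exp(-4*I*pi/7))] = 0/7 = 0
  <chi_2*chi_4, chi_5> = (1/7)[1*(1)*conj(1) + 1*(exp(-2*I*pi/7))*conj(exp(-4*I*pi/7)) + 1*(exp(-4*I*pi/7))*conj(exp(6*I*pi/7)) + 1*(exp(-6*I*pi/7))*conj(exp(2*I*pi/7)) + 1*(exp(6*I*pi/7))*conj(exp(-2*I*pi/7)) + 1*(exp(4*I*pi/7))*conj(exp(-6*I*pi/7)) + 1*(exp(2*I*pi/7))*conj(exp(4*I*pi/7))]
      = (1/7)[(1) + (exp(2*I*pi/7)) + (exp(4*I*pi/7)) + (exp(6*I*pi/7)) + (exp(-6*I*pi/7)) + (exp(-4*I*pi/7)) + (exp(-2*I*pi/7))] = 0/7 = 0
  <chi_2*chi_4, chi_6> = (1/7)[1*(1)*conj(1) + 1*(exp(-2*I*pi/7))*conj(exp(-2*I*pi/7)) + 1*(exp(-4*I*pi/7))*conj(exp(-4*I*pi/7)) + 1*(exp(-6*I*pi/7))*conj(exp(-6*I*pi/7)) + 1*(exp(6*I*pi/7))*conj(exp(6*I*pi/7)) + 1*(exp(4*I*pi/7))*conj(exp(4*I*pi/7)) + 1*(exp(2*I*pi/7))*conj(exp(2*I*pi/7))]
      = (1/7)[(1) + (1) + (1) + (1) + (1) + (1) + (1)] = 7/7 = 1
(Exp terms are combined using exp(i*s)*conj(exp(i*t)) = exp(i*(s-t)), and sums of them are collapsed using the identity that for every m > 1 the m distinct m-th roots of unity sum to 0, e.g. 1 + exp(2*I*pi/3) + exp(-2*I*pi/3) = 0.)
Hence the multiplicities are chi_6: 1. Dimension check: dim(chi_2)*dim(chi_4) = 1*1 = 1 and sum (mult * dim) = 1*1 = 1.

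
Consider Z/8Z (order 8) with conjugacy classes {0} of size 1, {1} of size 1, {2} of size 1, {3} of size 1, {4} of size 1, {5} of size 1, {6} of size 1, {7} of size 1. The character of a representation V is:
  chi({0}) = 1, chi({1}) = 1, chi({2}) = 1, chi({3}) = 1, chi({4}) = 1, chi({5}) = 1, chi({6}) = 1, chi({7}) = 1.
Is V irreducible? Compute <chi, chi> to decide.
Irreducible: <chi, chi> = 1.

Proof sketch: <chi, chi> = (1/|G|) sum_C |C| * |chi(C)|^2 = (1/8)[1*|1|^2 + 1*|1|^2 + 1*|1|^2 + 1*|1|^2 + 1*|1|^2 + 1*|1|^2 + 1*|1|^2 + 1*|1|^2]
  = (1/8)[(1) + (1) + (1) + (1) + (1) + (1) + (1) + (1)] = 8/8 = 1.
(Exp terms are combined using exp(i*s)*conj(exp(i*t)) = exp(i*(s-t)), and sums of them are collapsed using the identity that for every m > 1 the m distinct m-th roots of unity sum to 0, e.g. 1 + exp(2*I*pi/3) + exp(-2*I*pi/3) = 0.)
A character is irreducible iff <chi, chi> = 1, so this representation is irreducible.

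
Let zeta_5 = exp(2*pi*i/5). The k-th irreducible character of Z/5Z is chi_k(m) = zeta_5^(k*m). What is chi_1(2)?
chi_1(2) = zeta_5^2 = exp(4*I*pi/5)

Justification: chi_1(2) = zeta_5^(1*2) = zeta_5^2. Since zeta_5^5 = 1, this equals zeta_5^2 = exp(2*pi*i*2/5) = exp(4*I*pi/5).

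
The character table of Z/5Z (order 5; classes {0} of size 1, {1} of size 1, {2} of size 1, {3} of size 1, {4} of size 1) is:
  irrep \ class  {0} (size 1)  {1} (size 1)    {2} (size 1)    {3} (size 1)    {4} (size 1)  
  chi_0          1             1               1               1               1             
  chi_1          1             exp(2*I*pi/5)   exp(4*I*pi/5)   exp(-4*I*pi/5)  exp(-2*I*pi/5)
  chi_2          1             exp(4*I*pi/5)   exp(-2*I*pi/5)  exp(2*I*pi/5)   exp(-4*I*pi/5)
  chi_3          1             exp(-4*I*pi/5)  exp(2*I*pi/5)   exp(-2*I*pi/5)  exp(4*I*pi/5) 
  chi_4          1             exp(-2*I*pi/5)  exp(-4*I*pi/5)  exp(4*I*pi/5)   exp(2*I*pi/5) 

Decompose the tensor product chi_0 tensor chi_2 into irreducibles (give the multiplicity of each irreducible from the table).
chi_0 tensor chi_2 = chi_2 (all other irreducibles have multiplicity 0).

Justification: The character of a tensor product is the pointwise product (chi_0 * chi_2)(C) = chi_0(C) * chi_2(C):
  {0}: (1)*(1), {1}: (1)*(exp(4*I*pi/5)), {2}: (1)*(exp(-2*I*pi/5)), {3}: (1)*(exp(2*I*pi/5)), {4}: (1)*(exp(-4*I*pi/5))
so (chi_0 * chi_2) takes values
  {0} -> 1, {1} -> exp(4*I*pi/5), {2} -> exp(-2*I*pi/5), {3} -> exp(2*I*pi/5), {4} -> exp(-4*I*pi/5).
Now take the inner product of this character with each irreducible chi from the table, <chi_0*chi_2, chi> = (1/5) sum_C |C| (chi_0*chi_2)(C) conj(chi(C)):
  <chi_0*chi_2, chi_0> = (1/5)[1*(1)*conj(1) + 1*(exp(4*I*pi/5))*conj(1) + 1*(exp(-2*I*pi/5))*conj(1) + 1*(exp(2*I*pi/5))*conj(1) + 1*(exp(-4*I*pi/5))*conj(1)]
      = (1/5)[(1) + (exp(4*I*pi/5)) + (exp(-2*I*pi/5)) + (exp(2*I*pi/5)) + (exp(-4*I*pi/5))] = 0/5 = 0
  <chi_0*chi_2, chi_1> = (1/5)[1*(1)*conj(1) + 1*(exp(4*I*pi/5))*conj(exp(2*I*pi/5)) + 1*(exp(-2*I*pi/5))*conj(exp(4*I*pi/5)) + 1*(exp(2*I*pi/5))*conj(exp(-4*I*pi/5)) + 1*(exp(-4*I*pi/5))*conj(exp(-2*I*pi/5))]
      = (1/5)[(1) + (exp(2*I*pi/5)) + (exp(4*I*pi/5)) + (exp(-4*I*pi/5)) + (exp(-2*I*pi/5))] = 0/5 = 0
  <chi_0*chi_2, chi_2> = (1/5)[1*(1)*conj(1) + 1*(exp(4*I*pi/5))*conj(exp(4*I*pi/5)) + 1*(exp(-2*I*pi/5))*conj(exp(-2*I*pi/5)) + 1*(exp(2*I*pi/5))*conj(exp(2*I*pi/5)) + 1*(exp(-4*I*pi/5))*conj(exp(-4*I*pi/5))]
      = (1/5)[(1) + (1) + (1) + (1) + (1)] = 5/5 = 1
  <chi_0*chi_2, chi_3> = (1/5)[1*(1)*conj(1) + 1*(exp(4*I*pi/5))*conj(exp(-4*I*pi/5)) + 1*(exp(-2*I*pi/5))*conj(exp(2*I*pi/5)) + 1*(exp(2*I*pi/5))*conj(exp(-2*I*pi/5)) + 1*(exp(-4*I*pi/5))*conj(exp(4*I*pi/5))]
      = (1/5)[(1) + (exp(-2*I*pi/5)) + (exp(-4*I*pi/5)) + (exp(4*I*pi/5)) + (exp(2*I*pi/5))] = 0/5 = 0
  <chi_0*chi_2, chi_4> = (1/5)[1*(1)*conj(1) + 1*(exp(4*I*pi/5))*conj(exp(-2*I*pi/5)) + 1*(exp(-2*I*pi/5))*conj(exp(-4*I*pi/5)) + 1*(exp(2*I*pi/5))*conj(exp(4*I*pi/5)) + 1*(exp(-4*I*pi/5))*conj(exp(2*I*pi/5))]
      = (1/5)[(1) + (exp(-4*I*pi/5)) + (exp(2*I*pi/5)) + (exp(-2*I*pi/5)) + (exp(4*I*pi/5))] = 0/5 = 0
(Exp terms are combined using exp(i*s)*conj(exp(i*t)) = exp(i*(s-t)), and sums of them are collapsed using the identity that for every m > 1 the m distinct m-th roots of unity sum to 0, e.g. 1 + exp(2*I*pi/3) + exp(-2*I*pi/3) = 0.)
Hence the multiplicities are chi_2: 1. Dimension check: dim(chi_0)*dim(chi_2) = 1*1 = 1 and sum (mult * dim) = 1*1 = 1.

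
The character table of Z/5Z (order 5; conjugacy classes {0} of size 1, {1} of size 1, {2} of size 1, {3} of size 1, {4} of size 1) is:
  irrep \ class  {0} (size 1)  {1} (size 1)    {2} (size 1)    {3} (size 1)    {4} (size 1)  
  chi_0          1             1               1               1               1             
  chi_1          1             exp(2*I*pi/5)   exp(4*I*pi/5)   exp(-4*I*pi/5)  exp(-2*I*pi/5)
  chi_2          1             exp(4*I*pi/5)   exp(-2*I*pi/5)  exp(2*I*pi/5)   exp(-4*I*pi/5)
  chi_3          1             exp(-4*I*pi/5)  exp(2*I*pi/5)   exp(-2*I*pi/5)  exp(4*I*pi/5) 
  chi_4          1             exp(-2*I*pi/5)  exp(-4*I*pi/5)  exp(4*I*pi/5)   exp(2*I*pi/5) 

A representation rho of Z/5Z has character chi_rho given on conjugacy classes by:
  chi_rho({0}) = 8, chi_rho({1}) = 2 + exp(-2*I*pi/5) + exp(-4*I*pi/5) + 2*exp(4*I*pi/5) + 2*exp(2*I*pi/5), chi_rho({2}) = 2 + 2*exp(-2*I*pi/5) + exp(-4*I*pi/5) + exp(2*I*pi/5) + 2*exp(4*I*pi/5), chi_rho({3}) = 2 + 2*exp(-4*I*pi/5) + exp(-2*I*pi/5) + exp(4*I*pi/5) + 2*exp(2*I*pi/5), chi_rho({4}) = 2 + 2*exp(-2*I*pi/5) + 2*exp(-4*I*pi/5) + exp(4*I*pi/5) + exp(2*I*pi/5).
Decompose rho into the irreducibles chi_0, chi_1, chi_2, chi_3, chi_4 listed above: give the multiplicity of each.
Multiplicities: chi_0: 2, chi_1: 2, chi_2: 2, chi_3: 1, chi_4: 1.

Argument: Use <chi_rho, chi> = (1/|G|) sum_C |C| * chi_rho(C) * conj(chi(C)) with |G| = 5 for each irreducible chi in the table:
  <chi_rho, chi_0> = (1/5)[1*(8)*conj(1) + 1*(2 + exp(-2*I*pi/5) + exp(-4*I*pi/5) + 2*exp(4*I*pi/5) + 2*exp(2*I*pi/5))*conj(1) + 1*(2 + 2*exp(-2*I*pi/5) + exp(-4*I*pi/5) + exp(2*I*pi/5) + 2*exp(4*I*pi/5))*conj(1) + 1*(2 + 2*exp(-4*I*pi/5) + exp(-2*I*pi/5) + exp(4*I*pi/5) + 2*exp(2*I*pi/5))*conj(1) + 1*(2 + 2*exp(-2*I*pi/5) + 2*exp(-4*I*pi/5) + exp(4*I*pi/5) + exp(2*I*pi/5))*conj(1)]
      = (1/5)[(8) + (2 + exp(-2*I*pi/5) + exp(-4*I*pi/5) + 2*exp(4*I*pi/5) + 2*exp(2*I*pi/5)) + (2 + 2*exp(-2*I*pi/5) + exp(-4*I*pi/5) + exp(2*I*pi/5) + 2*exp(4*I*pi/5)) + (2 + 2*exp(-4*I*pi/5) + exp(-2*I*pi/5) + exp(4*I*pi/5) + 2*exp(2*I*pi/5)) + (2 + 2*exp(-2*I*pi/5) + 2*exp(-4*I*pi/5) + exp(4*I*pi/5) + exp(2*I*pi/5))] = 10/5 = 2
  <chi_rho, chi_1> = (1/5)[1*(8)*conj(1) + 1*(2 + exp(-2*I*pi/5) + exp(-4*I*pi/5) + 2*exp(4*I*pi/5) + 2*exp(2*I*pi/5))*conj(exp(2*I*pi/5)) + 1*(2 + 2*exp(-2*I*pi/5) + exp(-4*I*pi/5) + exp(2*I*pi/5) + 2*exp(4*I*pi/5))*conj(exp(4*I*pi/5)) + 1*(2 + 2*exp(-4*I*pi/5) + exp(-2*I*pi/5) + exp(4*I*pi/5) + 2*exp(2*I*pi/5))*conj(exp(-4*I*pi/5)) + 1*(2 + 2*exp(-2*I*pi/5) + 2*exp(-4*I*pi/5) + exp(4*I*pi/5) + exp(2*I*pi/5))*conj(exp(-2*I*pi/5))]
      = (1/5)[(8) + (2 + 2*exp(-2*I*pi/5) + exp(-4*I*pi/5) + exp(4*I*pi/5) + 2*exp(2*I*pi/5)) + (2 + 2*exp(-4*I*pi/5) + exp(-2*I*pi/5) + exp(2*I*pi/5) + 2*exp(4*I*pi/5)) + (2 + 2*exp(-4*I*pi/5) + exp(-2*I*pi/5) + exp(2*I*pi/5) + 2*exp(4*I*pi/5)) + (2 + 2*exp(-2*I*pi/5) + exp(-4*I*pi/5) + exp(4*I*pi/5) + 2*exp(2*I*pi/5))] = 10/5 = 2
  <chi_rho, chi_2> = (1/5)[1*(8)*conj(1) + 1*(2 + exp(-2*I*pi/5) + exp(-4*I*pi/5) + 2*exp(4*I*pi/5) + 2*exp(2*I*pi/5))*conj(exp(4*I*pi/5)) + 1*(2 + 2*exp(-2*I*pi/5) + exp(-4*I*pi/5) + exp(2*I*pi/5) + 2*exp(4*I*pi/5))*conj(exp(-2*I*pi/5)) + 1*(2 + 2*exp(-4*I*pi/5) + exp(-2*I*pi/5) + exp(4*I*pi/5) + 2*exp(2*I*pi/5))*conj(exp(2*I*pi/5)) + 1*(2 + 2*exp(-2*I*pi/5) + 2*exp(-4*I*pi/5) + exp(4*I*pi/5) + exp(2*I*pi/5))*conj(exp(-4*I*pi/5))]
      = (1/5)[(8) + (2 + 2*exp(-2*I*pi/5) + 2*exp(-4*I*pi/5) + exp(4*I*pi/5) + exp(2*I*pi/5)) + (2 + 2*exp(-4*I*pi/5) + exp(-2*I*pi/5) + exp(4*I*pi/5) + 2*exp(2*I*pi/5)) + (2 + 2*exp(-2*I*pi/5) + exp(-4*I*pi/5) + exp(2*I*pi/5) + 2*exp(4*I*pi/5)) + (2 + exp(-2*I*pi/5) + exp(-4*I*pi/5) + 2*exp(4*I*pi/5) + 2*exp(2*I*pi/5))] = 10/5 = 2
  <chi_rho, chi_3> = (1/5)[1*(8)*conj(1) + 1*(2 + exp(-2*I*pi/5) + exp(-4*I*pi/5) + 2*exp(4*I*pi/5) + 2*exp(2*I*pi/5))*conj(exp(-4*I*pi/5)) + 1*(2 + 2*exp(-2*I*pi/5) + exp(-4*I*pi/5) + exp(2*I*pi/5) + 2*exp(4*I*pi/5))*conj(exp(2*I*pi/5)) + 1*(2 + 2*exp(-4*I*pi/5) + exp(-2*I*pi/5) + exp(4*I*pi/5) + 2*exp(2*I*pi/5))*conj(exp(-2*I*pi/5)) + 1*(2 + 2*exp(-2*I*pi/5) + 2*exp(-4*I*pi/5) + exp(4*I*pi/5) + exp(2*I*pi/5))*conj(exp(4*I*pi/5))]
      = (1/5)[(8) + (1 + 2*exp(-2*I*pi/5) + 2*exp(-4*I*pi/5) + exp(2*I*pi/5) + 2*exp(4*I*pi/5)) + (1 + 2*exp(-2*I*pi/5) + 2*exp(-4*I*pi/5) + exp(4*I*pi/5) + 2*exp(2*I*pi/5)) + (1 + 2*exp(-2*I*pi/5) + exp(-4*I*pi/5) + 2*exp(4*I*pi/5) + 2*exp(2*I*pi/5)) + (1 + 2*exp(-4*I*pi/5) + exp(-2*I*pi/5) + 2*exp(4*I*pi/5) + 2*exp(2*I*pi/5))] = 5/5 = 1
  <chi_rho, chi_4> = (1/5)[1*(8)*conj(1) + 1*(2 + exp(-2*I*pi/5) + exp(-4*I*pi/5) + 2*exp(4*I*pi/5) + 2*exp(2*I*pi/5))*conj(exp(-2*I*pi/5)) + 1*(2 + 2*exp(-2*I*pi/5) + exp(-4*I*pi/5) + exp(2*I*pi/5) + 2*exp(4*I*pi/5))*conj(exp(-4*I*pi/5)) + 1*(2 + 2*exp(-4*I*pi/5) + exp(-2*I*pi/5) + exp(4*I*pi/5) + 2*exp(2*I*pi/5))*conj(exp(4*I*pi/5)) + 1*(2 + 2*exp(-2*I*pi/5) + 2*exp(-4*I*pi/5) + exp(4*I*pi/5) + exp(2*I*pi/5))*conj(exp(2*I*pi/5))]
      = (1/5)[(8) + (1 + 2*exp(-4*I*pi/5) + exp(-2*I*pi/5) + 2*exp(4*I*pi/5) + 2*exp(2*I*pi/5)) + (1 + 2*exp(-2*I*pi/5) + exp(-4*I*pi/5) + 2*exp(4*I*pi/5) + 2*exp(2*I*pi/5)) + (1 + 2*exp(-2*I*pi/5) + 2*exp(-4*I*pi/5) + exp(4*I*pi/5) + 2*exp(2*I*pi/5)) + (1 + 2*exp(-2*I*pi/5) + 2*exp(-4*I*pi/5) + exp(2*I*pi/5) + 2*exp(4*I*pi/5))] = 5/5 = 1
(Exp terms are combined using exp(i*s)*conj(exp(i*t)) = exp(i*(s-t)), and sums of them are collapsed using the identity that for every m > 1 the m distinct m-th roots of unity sum to 0, e.g. 1 + exp(2*I*pi/3) + exp(-2*I*pi/3) = 0.)
Dimension check: dim(rho) = sum (mult * dim) = 2*1 + 2*1 + 2*1 + 1*1 + 1*1 = 8 = chi_rho(e) = 8.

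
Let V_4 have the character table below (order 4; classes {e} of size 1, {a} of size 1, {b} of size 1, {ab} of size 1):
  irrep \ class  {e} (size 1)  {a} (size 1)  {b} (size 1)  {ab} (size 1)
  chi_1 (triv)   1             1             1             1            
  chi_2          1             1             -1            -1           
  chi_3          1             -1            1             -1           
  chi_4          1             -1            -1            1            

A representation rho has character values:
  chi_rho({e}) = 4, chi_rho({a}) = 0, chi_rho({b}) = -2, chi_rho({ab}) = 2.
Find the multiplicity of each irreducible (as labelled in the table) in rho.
Multiplicities: chi_1: 1, chi_2: 1, chi_3: 0, chi_4: 2.

Derivation: Use <chi_rho, chi> = (1/|G|) sum_C |C| * chi_rho(C) * conj(chi(C)) with |G| = 4 for each irreducible chi in the table:
  <chi_rho, chi_1> = (1/4)[1*(4)*conj(1) + 1*(0)*conj(1) + 1*(-2)*conj(1) + 1*(2)*conj(1)]
      = (1/4)[(4) + (0) + (-2) + (2)] = 4/4 = 1
  <chi_rho, chi_2> = (1/4)[1*(4)*conj(1) + 1*(0)*conj(1) + 1*(-2)*conj(-1) + 1*(2)*conj(-1)]
      = (1/4)[(4) + (0) + (2) + (-2)] = 4/4 = 1
  <chi_rho, chi_3> = (1/4)[1*(4)*conj(1) + 1*(0)*conj(-1) + 1*(-2)*conj(1) + 1*(2)*conj(-1)]
      = (1/4)[(4) + (0) + (-2) + (-2)] = 0/4 = 0
  <chi_rho, chi_4> = (1/4)[1*(4)*conj(1) + 1*(0)*conj(-1) + 1*(-2)*conj(-1) + 1*(2)*conj(1)]
      = (1/4)[(4) + (0) + (2) + (2)] = 8/4 = 2
Dimension check: dim(rho) = sum (mult * dim) = 1*1 + 1*1 + 0*1 + 2*1 = 4 = chi_rho(e) = 4.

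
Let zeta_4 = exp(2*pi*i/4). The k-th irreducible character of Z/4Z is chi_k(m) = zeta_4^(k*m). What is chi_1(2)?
chi_1(2) = zeta_4^2 = -1

Derivation: chi_1(2) = zeta_4^(1*2) = zeta_4^2. Since zeta_4^4 = 1, this equals zeta_4^2 = exp(2*pi*i*2/4) = -1.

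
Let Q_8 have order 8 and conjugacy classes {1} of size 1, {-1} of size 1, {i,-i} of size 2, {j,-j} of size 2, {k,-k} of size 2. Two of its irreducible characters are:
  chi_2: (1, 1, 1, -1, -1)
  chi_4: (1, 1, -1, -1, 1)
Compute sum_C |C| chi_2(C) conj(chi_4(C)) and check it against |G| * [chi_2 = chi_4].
Sum = 0; so <chi_2, chi_4> = 0 (distinct irreducibles are orthogonal).

Why: Compute term by term over conjugacy classes (|C| * chi_2(C) * conj(chi_4(C))):
  1*(1)*conj(1) + 1*(1)*conj(1) + 2*(1)*conj(-1) + 2*(-1)*conj(-1) + 2*(-1)*conj(1)
  = (1) + (1) + (-2) + (2) + (-2)
  = 0.
Dividing by |G| = 8 gives 0/8 = 0, matching the row-orthogonality relation <chi_2, chi_4> = [chi_2 = chi_4].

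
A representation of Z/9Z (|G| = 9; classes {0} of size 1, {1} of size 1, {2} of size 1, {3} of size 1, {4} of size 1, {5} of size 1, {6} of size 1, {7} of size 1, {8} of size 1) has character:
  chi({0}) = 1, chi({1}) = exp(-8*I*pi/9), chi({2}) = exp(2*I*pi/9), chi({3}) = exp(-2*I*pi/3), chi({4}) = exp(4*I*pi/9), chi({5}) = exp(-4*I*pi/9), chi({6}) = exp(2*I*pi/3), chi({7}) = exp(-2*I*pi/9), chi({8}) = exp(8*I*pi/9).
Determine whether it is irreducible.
Irreducible: <chi, chi> = 1.

Solution. <chi, chi> = (1/|G|) sum_C |C| * |chi(C)|^2 = (1/9)[1*|1|^2 + 1*|exp(-8*I*pi/9)|^2 + 1*|exp(2*I*pi/9)|^2 + 1*|exp(-2*I*pi/3)|^2 + 1*|exp(4*I*pi/9)|^2 + 1*|exp(-4*I*pi/9)|^2 + 1*|exp(2*I*pi/3)|^2 + 1*|exp(-2*I*pi/9)|^2 + 1*|exp(8*I*pi/9)|^2]
  = (1/9)[(1) + (1) + (1) + (1) + (1) + (1) + (1) + (1) + (1)] = 9/9 = 1.
(Exp terms are combined using exp(i*s)*conj(exp(i*t)) = exp(i*(s-t)), and sums of them are collapsed using the identity that for every m > 1 the m distinct m-th roots of unity sum to 0, e.g. 1 + exp(2*I*pi/3) + exp(-2*I*pi/3) = 0.)
A character is irreducible iff <chi, chi> = 1, so this representation is irreducible.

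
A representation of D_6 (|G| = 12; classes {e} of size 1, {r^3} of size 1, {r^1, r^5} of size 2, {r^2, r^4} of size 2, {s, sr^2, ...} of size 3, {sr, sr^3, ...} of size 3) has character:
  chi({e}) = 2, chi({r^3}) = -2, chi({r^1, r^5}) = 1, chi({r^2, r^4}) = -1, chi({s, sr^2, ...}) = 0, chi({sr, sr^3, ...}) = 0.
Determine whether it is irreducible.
Irreducible: <chi, chi> = 1.

Proof sketch: <chi, chi> = (1/|G|) sum_C |C| * |chi(C)|^2 = (1/12)[1*|2|^2 + 1*|-2|^2 + 2*|1|^2 + 2*|-1|^2 + 3*|0|^2 + 3*|0|^2]
  = (1/12)[(4) + (4) + (2) + (2) + (0) + (0)] = 12/12 = 1.
A character is irreducible iff <chi, chi> = 1, so this representation is irreducible.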